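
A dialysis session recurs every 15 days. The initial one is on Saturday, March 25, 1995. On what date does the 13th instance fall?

September 21, 1995

The 13th occurrence is 12 intervals after the first: 12 × 15 = 180 days after March 25, 1995.
March has 31 days — 6 days to the end of March leaves 174.
April has 30 days (144 left).
May has 31 days (113 left).
June has 30 days (83 left).
July has 31 days (52 left).
August has 31 days (21 left).
21 days into September → September 21, 1995.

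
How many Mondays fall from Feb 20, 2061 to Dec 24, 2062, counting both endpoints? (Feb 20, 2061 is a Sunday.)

96

Feb 20, 2061 is a Sunday; the first Monday on or after it is Feb 21, 2061 (1 day later).
From Feb 21, 2061 to Dec 24, 2062: 313 + 358 = 671 days (rest of 2061, to Dec 24, 2062 in 2062).
671 ÷ 7 = 95 full weeks with remainder 6, so 95 more Mondays after the first → 96.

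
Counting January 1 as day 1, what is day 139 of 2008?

18 May 2008

January has 31 days (139 − 31 = 108 remain).
February has 29 days (108 − 29 = 79 remain).
March has 31 days (79 − 31 = 48 remain).
April has 30 days (48 − 30 = 18 remain).
18 into May → May 18.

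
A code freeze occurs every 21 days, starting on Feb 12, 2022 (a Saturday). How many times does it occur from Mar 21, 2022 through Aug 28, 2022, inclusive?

Occurrences land 21·i days after Feb 12, 2022 for i = 0, 1, 2, …
Mar 21, 2022 is 37 days after the start; 37 ÷ 21 = 1 remainder 16; since the remainder is 16, round up to i = 2. First occurrence in the window: #3 on Mar 26, 2022 (2×21 = 42 days in).
Aug 28, 2022 is 197 days after the start; 197 ÷ 21 = 9 remainder 8. Last occurrence in the window: #10 on Aug 20, 2022.
Occurrences #3 through #10: 8 in total.

8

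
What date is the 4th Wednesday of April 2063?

The first Wednesday of April 2063 is April 4.
The 4th Wednesday is 3 weeks later: 4 + 21 = 25.

April 25, 2063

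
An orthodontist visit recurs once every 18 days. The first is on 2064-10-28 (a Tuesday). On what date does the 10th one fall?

2065-04-08

The 10th occurrence is 9 intervals after the first: 9 × 18 = 162 days after 2064-10-28.
October has 31 days — 3 days to the end of October leaves 159.
November has 30 days (129 left).
December has 31 days (98 left).
January has 31 days (67 left).
February has 28 days (39 left).
March has 31 days (8 left).
8 days into April → 2065-04-08.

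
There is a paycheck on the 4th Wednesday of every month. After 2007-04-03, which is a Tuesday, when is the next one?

April 2007 starts on a Sunday; its first Wednesday is the 4th, so the 4th Wednesday is the 25th — 2007-04-25.
2007-04-25 is after 2007-04-03, so that is the next one.

2007-04-25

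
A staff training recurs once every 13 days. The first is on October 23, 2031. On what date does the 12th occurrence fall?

The 12th occurrence is 11 intervals after the first: 11 × 13 = 143 days after October 23, 2031.
October has 31 days — 8 days to the end of October leaves 135.
November has 30 days (105 left).
December has 31 days (74 left).
January has 31 days (43 left).
February has 29 days (14 left).
14 days into March → March 14, 2032.

March 14, 2032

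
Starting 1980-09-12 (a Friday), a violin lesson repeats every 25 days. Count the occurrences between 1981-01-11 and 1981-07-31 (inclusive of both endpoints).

8

Occurrences land 25·i days after 1980-09-12 for i = 0, 1, 2, …
1981-01-11 is 121 days after the start; 121 ÷ 25 = 4 remainder 21; since the remainder is 21, round up to i = 5. First occurrence in the window: #6 on 1981-01-15 (5×25 = 125 days in).
1981-07-31 is 322 days after the start; 322 ÷ 25 = 12 remainder 22. Last occurrence in the window: #13 on 1981-07-09.
Occurrences #6 through #13: 8 in total.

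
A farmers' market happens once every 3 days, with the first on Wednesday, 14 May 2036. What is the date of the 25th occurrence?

25 July 2036

The 25th occurrence is 24 intervals after the first: 24 × 3 = 72 days after 14 May 2036.
May has 31 days — 17 days to the end of May leaves 55.
June has 30 days (25 left).
25 days into July → 25 July 2036.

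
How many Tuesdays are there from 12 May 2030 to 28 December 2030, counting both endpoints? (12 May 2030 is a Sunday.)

33

12 May 2030 is a Sunday; the first Tuesday on or after it is 14 May 2030 (2 days later).
From 14 May 2030 to 28 December 2030: 17 + 30 + 31 + 31 + 30 + 31 + 30 + 28 = 228 days (rest of May, June, July, August, September, October, November, December).
228 ÷ 7 = 32 full weeks with remainder 4, so 32 more Tuesdays after the first → 33.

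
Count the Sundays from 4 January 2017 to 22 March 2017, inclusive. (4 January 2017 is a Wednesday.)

11

4 January 2017 is a Wednesday; the first Sunday on or after it is 8 January 2017 (4 days later).
From 8 January 2017 to 22 March 2017: 23 + 28 + 22 = 73 days (rest of January, February, March).
73 ÷ 7 = 10 full weeks with remainder 3, so 10 more Sundays after the first → 11.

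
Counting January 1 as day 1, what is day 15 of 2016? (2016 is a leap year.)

15 into January → January 15.

2016-01-15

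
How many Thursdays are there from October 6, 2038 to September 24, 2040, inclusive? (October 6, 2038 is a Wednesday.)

103

October 6, 2038 is a Wednesday; the first Thursday on or after it is October 7, 2038 (1 day later).
From October 7, 2038 to September 24, 2040: 85 + 365 + 268 = 718 days (rest of 2038, 2039, to September 24, 2040 in 2040).
718 ÷ 7 = 102 full weeks with remainder 4, so 102 more Thursdays after the first → 103.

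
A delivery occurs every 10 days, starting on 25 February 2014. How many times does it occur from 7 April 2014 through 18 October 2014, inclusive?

19

Occurrences land 10·i days after 25 February 2014 for i = 0, 1, 2, …
7 April 2014 is 41 days after the start; 41 ÷ 10 = 4 remainder 1; since the remainder is 1, round up to i = 5. First occurrence in the window: #6 on 16 April 2014 (5×10 = 50 days in).
18 October 2014 is 235 days after the start; 235 ÷ 10 = 23 remainder 5. Last occurrence in the window: #24 on 13 October 2014.
Occurrences #6 through #24: 19 in total.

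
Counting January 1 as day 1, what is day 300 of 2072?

January has 31 days (300 − 31 = 269 remain).
February has 29 days (269 − 29 = 240 remain).
March has 31 days (240 − 31 = 209 remain).
April has 30 days (209 − 30 = 179 remain).
May has 31 days (179 − 31 = 148 remain).
June has 30 days (148 − 30 = 118 remain).
July has 31 days (118 − 31 = 87 remain).
August has 31 days (87 − 31 = 56 remain).
September has 30 days (56 − 30 = 26 remain).
26 into October → October 26.

26 October 2072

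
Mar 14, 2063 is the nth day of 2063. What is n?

Days in months before Mar: 31 + 28 = 59.
Plus 14 days into Mar → day 73.

73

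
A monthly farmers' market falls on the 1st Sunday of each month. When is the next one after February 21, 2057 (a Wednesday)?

March 4, 2057

February 2057 starts on a Thursday, so its 1st Sunday is February 4, 2057 (3 days in).
That is not after February 21, 2057, so look at March 2057.
March 2057 starts on a Thursday, so its 1st Sunday is March 4, 2057 (3 days in).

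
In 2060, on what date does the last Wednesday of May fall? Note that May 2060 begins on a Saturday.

May 2060 begins on a Saturday, so the first Wednesday is May 5 (4 days later).
May 2060 has 31 days. Adding weeks: 5, 12, 19, 26 — the last one ≤ 31 is the 26th.

May 26, 2060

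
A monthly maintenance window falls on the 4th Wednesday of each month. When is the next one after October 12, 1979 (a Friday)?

October 24, 1979

October 1979 starts on a Monday; its first Wednesday is the 3rd, so the 4th Wednesday is the 24th — October 24, 1979.
October 24, 1979 is after October 12, 1979, so that is the next one.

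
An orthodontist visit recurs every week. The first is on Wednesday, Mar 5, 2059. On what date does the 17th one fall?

Jun 25, 2059

The 17th occurrence is 16 intervals after the first: 16 × 7 = 112 days after Mar 5, 2059.
Mar has 31 days — 26 days to the end of Mar leaves 86.
Apr has 30 days (56 left).
May has 31 days (25 left).
25 days into Jun → Jun 25, 2059.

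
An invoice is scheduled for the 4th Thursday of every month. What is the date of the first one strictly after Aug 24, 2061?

Aug 25, 2061

Aug 2061 starts on a Monday; its first Thursday is the 4th, so the 4th Thursday is the 25th — Aug 25, 2061.
Aug 25, 2061 is after Aug 24, 2061, so that is the next one.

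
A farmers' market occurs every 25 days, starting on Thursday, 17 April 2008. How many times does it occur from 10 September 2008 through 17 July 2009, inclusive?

Occurrences land 25·i days after 17 April 2008 for i = 0, 1, 2, …
10 September 2008 is 146 days after the start; 146 ÷ 25 = 5 remainder 21; since the remainder is 21, round up to i = 6. First occurrence in the window: #7 on 14 September 2008 (6×25 = 150 days in).
17 July 2009 is 456 days after the start; 456 ÷ 25 = 18 remainder 6. Last occurrence in the window: #19 on 11 July 2009.
Occurrences #7 through #19: 13 in total.

13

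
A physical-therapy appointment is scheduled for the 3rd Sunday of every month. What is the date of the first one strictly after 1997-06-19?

June 1997 starts on a Sunday; its first Sunday is the 1st, so the 3rd Sunday is the 15th — 1997-06-15.
That is not after 1997-06-19, so look at July 1997.
July 1997 starts on a Tuesday; its first Sunday is the 6th, so the 3rd Sunday is the 20th — 1997-07-20.

1997-07-20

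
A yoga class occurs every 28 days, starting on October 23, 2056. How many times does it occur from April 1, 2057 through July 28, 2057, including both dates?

4

Occurrences land 28·i days after October 23, 2056 for i = 0, 1, 2, …
April 1, 2057 is 160 days after the start; 160 ÷ 28 = 5 remainder 20; since the remainder is 20, round up to i = 6. First occurrence in the window: #7 on April 9, 2057 (6×28 = 168 days in).
July 28, 2057 is 278 days after the start; 278 ÷ 28 = 9 remainder 26. Last occurrence in the window: #10 on July 2, 2057.
Occurrences #7 through #10: 4 in total.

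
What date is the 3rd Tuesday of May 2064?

May 2064 begins on a Thursday, so the first Tuesday is May 6 (5 days later).
The 3rd Tuesday is 2 weeks later: 6 + 14 = 20.

2064-05-20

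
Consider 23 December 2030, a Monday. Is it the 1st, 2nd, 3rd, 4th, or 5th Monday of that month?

Day 23 falls in week ⌈23/7⌉ of the month.
Days 1–7 hold the 1st Monday, 8–14 the 2nd, 15–21 the 3rd, 22–28 the 4th, 29–31 the 5th.
23 is in the range for the 4th.

4th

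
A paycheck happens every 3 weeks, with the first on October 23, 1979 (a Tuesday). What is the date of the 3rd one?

The 3rd occurrence is 2 intervals after the first: 2 × 21 = 42 days after October 23, 1979.
October has 31 days — 8 days to the end of October leaves 34.
November has 30 days (4 left).
4 days into December → December 4, 1979.

December 4, 1979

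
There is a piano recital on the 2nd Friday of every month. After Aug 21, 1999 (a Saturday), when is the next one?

Sep 10, 1999

Aug 1999 starts on a Sunday; its first Friday is the 6th, so the 2nd Friday is the 13th — Aug 13, 1999.
That is not after Aug 21, 1999, so look at Sep 1999.
Sep 1999 starts on a Wednesday; its first Friday is the 3rd, so the 2nd Friday is the 10th — Sep 10, 1999.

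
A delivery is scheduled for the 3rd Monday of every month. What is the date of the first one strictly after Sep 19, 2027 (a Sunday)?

Sep 2027 starts on a Wednesday; its first Monday is the 6th, so the 3rd Monday is the 20th — Sep 20, 2027.
Sep 20, 2027 is after Sep 19, 2027, so that is the next one.

Sep 20, 2027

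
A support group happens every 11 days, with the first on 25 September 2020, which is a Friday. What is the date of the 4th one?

The 4th occurrence is 3 intervals after the first: 3 × 11 = 33 days after 25 September 2020.
September has 30 days — 5 days to the end of September leaves 28.
28 days into October → 28 October 2020.

28 October 2020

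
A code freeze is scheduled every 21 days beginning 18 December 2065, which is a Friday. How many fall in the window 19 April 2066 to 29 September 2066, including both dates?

8

Occurrences land 21·i days after 18 December 2065 for i = 0, 1, 2, …
19 April 2066 is 122 days after the start; 122 ÷ 21 = 5 remainder 17; since the remainder is 17, round up to i = 6. First occurrence in the window: #7 on 23 April 2066 (6×21 = 126 days in).
29 September 2066 is 285 days after the start; 285 ÷ 21 = 13 remainder 12. Last occurrence in the window: #14 on 17 September 2066.
Occurrences #7 through #14: 8 in total.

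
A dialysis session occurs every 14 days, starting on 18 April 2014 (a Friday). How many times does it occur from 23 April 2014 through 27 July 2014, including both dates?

Occurrences land 14·i days after 18 April 2014 for i = 0, 1, 2, …
23 April 2014 is 5 days after the start; 5 ÷ 14 = 0 remainder 5; since the remainder is 5, round up to i = 1. First occurrence in the window: #2 on 2 May 2014 (1×14 = 14 days in).
27 July 2014 is 100 days after the start; 100 ÷ 14 = 7 remainder 2. Last occurrence in the window: #8 on 25 July 2014.
Occurrences #2 through #8: 7 in total.

7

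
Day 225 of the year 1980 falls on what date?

January has 31 days (225 − 31 = 194 remain).
February has 29 days (194 − 29 = 165 remain).
March has 31 days (165 − 31 = 134 remain).
April has 30 days (134 − 30 = 104 remain).
May has 31 days (104 − 31 = 73 remain).
June has 30 days (73 − 30 = 43 remain).
July has 31 days (43 − 31 = 12 remain).
12 into August → August 12.

1980-08-12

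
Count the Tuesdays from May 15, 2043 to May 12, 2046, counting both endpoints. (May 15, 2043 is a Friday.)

156

May 15, 2043 is a Friday; the first Tuesday on or after it is May 19, 2043 (4 days later).
From May 19, 2043 to May 12, 2046: 226 + 366 + 365 + 132 = 1089 days (rest of 2043, 2044, 2045, to May 12, 2046 in 2046).
1089 ÷ 7 = 155 full weeks with remainder 4, so 155 more Tuesdays after the first → 156.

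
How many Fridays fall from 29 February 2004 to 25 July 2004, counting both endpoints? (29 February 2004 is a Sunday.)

21

29 February 2004 is a Sunday; the first Friday on or after it is 5 March 2004 (5 days later).
From 5 March 2004 to 25 July 2004: 26 + 30 + 31 + 30 + 25 = 142 days (rest of March, April, May, June, July).
142 ÷ 7 = 20 full weeks with remainder 2, so 20 more Fridays after the first → 21.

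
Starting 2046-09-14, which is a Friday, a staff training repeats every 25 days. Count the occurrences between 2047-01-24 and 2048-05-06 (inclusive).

19

Occurrences land 25·i days after 2046-09-14 for i = 0, 1, 2, …
2047-01-24 is 132 days after the start; 132 ÷ 25 = 5 remainder 7; since the remainder is 7, round up to i = 6. First occurrence in the window: #7 on 2047-02-11 (6×25 = 150 days in).
2048-05-06 is 600 days after the start; 600 ÷ 25 = 24 remainder 0. Last occurrence in the window: #25 on 2048-05-06.
Occurrences #7 through #25: 19 in total.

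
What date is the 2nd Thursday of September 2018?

September 13, 2018

September 2018 begins on a Saturday, so the first Thursday is September 6 (5 days later).
The 2nd Thursday is 1 weeks later: 6 + 7 = 13.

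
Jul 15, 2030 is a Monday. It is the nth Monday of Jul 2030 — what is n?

3rd

Day 15 falls in week ⌈15/7⌉ of the month.
Days 1–7 hold the 1st Monday, 8–14 the 2nd, 15–21 the 3rd, 22–28 the 4th, 29–31 the 5th.
15 is in the range for the 3rd.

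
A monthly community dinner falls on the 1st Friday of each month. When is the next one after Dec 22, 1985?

Dec 1985 starts on a Sunday, so its 1st Friday is Dec 6, 1985 (5 days in).
That is not after Dec 22, 1985, so look at Jan 1986.
Jan 1986 starts on a Wednesday, so its 1st Friday is Jan 3, 1986 (2 days in).

Jan 3, 1986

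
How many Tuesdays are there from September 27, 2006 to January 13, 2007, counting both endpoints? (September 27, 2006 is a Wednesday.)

September 27, 2006 is a Wednesday; the first Tuesday on or after it is October 3, 2006 (6 days later).
From October 3, 2006 to January 13, 2007: 28 + 30 + 31 + 13 = 102 days (rest of October, November, December, January).
102 ÷ 7 = 14 full weeks with remainder 4, so 14 more Tuesdays after the first → 15.

15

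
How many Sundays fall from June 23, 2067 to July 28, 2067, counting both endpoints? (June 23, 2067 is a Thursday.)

5

June 23, 2067 is a Thursday; the first Sunday on or after it is June 26, 2067 (3 days later).
From June 26, 2067 to July 28, 2067: 4 + 28 = 32 days (rest of June, July).
32 ÷ 7 = 4 full weeks with remainder 4, so 4 more Sundays after the first → 5.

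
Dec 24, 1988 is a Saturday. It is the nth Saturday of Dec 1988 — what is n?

Day 24 falls in week ⌈24/7⌉ of the month.
Days 1–7 hold the 1st Saturday, 8–14 the 2nd, 15–21 the 3rd, 22–28 the 4th, 29–31 the 5th.
24 is in the range for the 4th.

4th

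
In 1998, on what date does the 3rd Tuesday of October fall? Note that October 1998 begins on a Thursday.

20 October 1998

October 1998 begins on a Thursday, so the first Tuesday is October 6 (5 days later).
The 3rd Tuesday is 2 weeks later: 6 + 14 = 20.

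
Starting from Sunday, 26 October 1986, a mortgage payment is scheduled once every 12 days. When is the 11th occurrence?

23 February 1987

The 11th occurrence is 10 intervals after the first: 10 × 12 = 120 days after 26 October 1986.
October has 31 days — 5 days to the end of October leaves 115.
November has 30 days (85 left).
December has 31 days (54 left).
January has 31 days (23 left).
23 days into February → 23 February 1987.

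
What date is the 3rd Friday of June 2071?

19 June 2071

The first Friday of June 2071 is June 5.
The 3rd Friday is 2 weeks later: 5 + 14 = 19.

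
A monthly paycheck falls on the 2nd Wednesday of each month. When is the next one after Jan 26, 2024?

Feb 14, 2024

Jan 2024 starts on a Monday; its first Wednesday is the 3rd, so the 2nd Wednesday is the 10th — Jan 10, 2024.
That is not after Jan 26, 2024, so look at Feb 2024.
Feb 2024 starts on a Thursday; its first Wednesday is the 7th, so the 2nd Wednesday is the 14th — Feb 14, 2024.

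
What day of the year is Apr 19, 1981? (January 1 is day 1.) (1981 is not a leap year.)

109

Days in months before Apr: 31 + 28 + 31 = 90.
Plus 19 days into Apr → day 109.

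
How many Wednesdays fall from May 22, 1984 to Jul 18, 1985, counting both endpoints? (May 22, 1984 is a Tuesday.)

May 22, 1984 is a Tuesday; the first Wednesday on or after it is May 23, 1984 (1 day later).
From May 23, 1984 to Jul 18, 1985: 222 + 199 = 421 days (rest of 1984, to Jul 18, 1985 in 1985).
421 ÷ 7 = 60 full weeks with remainder 1, so 60 more Wednesdays after the first → 61.

61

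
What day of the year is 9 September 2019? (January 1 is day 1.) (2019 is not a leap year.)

252

Days in months before September: 31 + 28 + 31 + 30 + 31 + 30 + 31 + 31 = 243.
Plus 9 days into September → day 252.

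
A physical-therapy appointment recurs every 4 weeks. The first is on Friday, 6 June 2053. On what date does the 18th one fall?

The 18th occurrence is 17 intervals after the first: 17 × 28 = 476 days after 6 June 2053.
June has 30 days — 24 days to the end of June leaves 452.
From end of June to end of 2053 is 184 days (268 left).
January has 31 days (237 left).
February has 28 days (209 left).
March has 31 days (178 left).
April has 30 days (148 left).
May has 31 days (117 left).
June has 30 days (87 left).
July has 31 days (56 left).
August has 31 days (25 left).
25 days into September → 25 September 2054.

25 September 2054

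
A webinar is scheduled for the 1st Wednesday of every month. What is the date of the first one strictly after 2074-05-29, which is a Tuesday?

2074-06-06

May 2074 starts on a Tuesday, so its 1st Wednesday is 2074-05-02 (1 day in).
That is not after 2074-05-29, so look at June 2074.
June 2074 starts on a Friday, so its 1st Wednesday is 2074-06-06 (5 days in).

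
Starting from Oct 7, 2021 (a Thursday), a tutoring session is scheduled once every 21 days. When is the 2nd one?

Oct 28, 2021

The 2nd occurrence is 1 interval after the first: 1 × 21 = 21 days after Oct 7, 2021.
21 days later is Oct 28, 2021.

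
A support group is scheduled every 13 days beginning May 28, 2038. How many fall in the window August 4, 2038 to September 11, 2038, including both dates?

3

Occurrences land 13·i days after May 28, 2038 for i = 0, 1, 2, …
August 4, 2038 is 68 days after the start; 68 ÷ 13 = 5 remainder 3; since the remainder is 3, round up to i = 6. First occurrence in the window: #7 on August 14, 2038 (6×13 = 78 days in).
September 11, 2038 is 106 days after the start; 106 ÷ 13 = 8 remainder 2. Last occurrence in the window: #9 on September 9, 2038.
Occurrences #7 through #9: 3 in total.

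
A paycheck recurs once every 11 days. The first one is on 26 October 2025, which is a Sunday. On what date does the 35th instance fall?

The 35th occurrence is 34 intervals after the first: 34 × 11 = 374 days after 26 October 2025.
October has 31 days — 5 days to the end of October leaves 369.
November has 30 days (339 left).
December has 31 days (308 left).
January has 31 days (277 left).
February has 28 days (249 left).
March has 31 days (218 left).
April has 30 days (188 left).
May has 31 days (157 left).
June has 30 days (127 left).
July has 31 days (96 left).
August has 31 days (65 left).
September has 30 days (35 left).
October has 31 days (4 left).
4 days into November → 4 November 2026.

4 November 2026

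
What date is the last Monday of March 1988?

March 28, 1988

March 1988 begins on a Tuesday, so the first Monday is March 7 (6 days later).
March 1988 has 31 days. Adding weeks: 7, 14, 21, 28 — the last one ≤ 31 is the 28th.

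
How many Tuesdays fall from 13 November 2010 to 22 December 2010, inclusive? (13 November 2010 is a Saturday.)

6

13 November 2010 is a Saturday; the first Tuesday on or after it is 16 November 2010 (3 days later).
From 16 November 2010 to 22 December 2010: 14 + 22 = 36 days (rest of November, December).
36 ÷ 7 = 5 full weeks with remainder 1, so 5 more Tuesdays after the first → 6.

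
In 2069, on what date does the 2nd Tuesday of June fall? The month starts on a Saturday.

June 2069 begins on a Saturday, so the first Tuesday is June 4 (3 days later).
The 2nd Tuesday is 1 weeks later: 4 + 7 = 11.

2069-06-11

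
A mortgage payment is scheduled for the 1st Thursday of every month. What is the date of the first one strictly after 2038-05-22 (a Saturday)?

2038-06-03

May 2038 starts on a Saturday, so its 1st Thursday is 2038-05-06 (5 days in).
That is not after 2038-05-22, so look at June 2038.
June 2038 starts on a Tuesday, so its 1st Thursday is 2038-06-03 (2 days in).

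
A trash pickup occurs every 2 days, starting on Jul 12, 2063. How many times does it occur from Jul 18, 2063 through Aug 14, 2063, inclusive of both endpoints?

14

Occurrences land 2·i days after Jul 12, 2063 for i = 0, 1, 2, …
Jul 18, 2063 is 6 days after the start; 6 ÷ 2 = 3 remainder 0. First occurrence in the window: #4 on Jul 18, 2063 (3×2 = 6 days in).
Aug 14, 2063 is 33 days after the start; 33 ÷ 2 = 16 remainder 1. Last occurrence in the window: #17 on Aug 13, 2063.
Occurrences #4 through #17: 14 in total.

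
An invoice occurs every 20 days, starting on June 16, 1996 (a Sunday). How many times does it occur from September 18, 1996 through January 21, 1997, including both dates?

6

Occurrences land 20·i days after June 16, 1996 for i = 0, 1, 2, …
September 18, 1996 is 94 days after the start; 94 ÷ 20 = 4 remainder 14; since the remainder is 14, round up to i = 5. First occurrence in the window: #6 on September 24, 1996 (5×20 = 100 days in).
January 21, 1997 is 219 days after the start; 219 ÷ 20 = 10 remainder 19. Last occurrence in the window: #11 on January 2, 1997.
Occurrences #6 through #11: 6 in total.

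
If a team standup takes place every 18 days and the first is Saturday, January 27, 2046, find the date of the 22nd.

February 9, 2047

The 22nd occurrence is 21 intervals after the first: 21 × 18 = 378 days after January 27, 2046.
January has 31 days — 4 days to the end of January leaves 374.
February has 28 days (346 left).
March has 31 days (315 left).
April has 30 days (285 left).
May has 31 days (254 left).
June has 30 days (224 left).
July has 31 days (193 left).
August has 31 days (162 left).
September has 30 days (132 left).
October has 31 days (101 left).
November has 30 days (71 left).
December has 31 days (40 left).
January has 31 days (9 left).
9 days into February → February 9, 2047.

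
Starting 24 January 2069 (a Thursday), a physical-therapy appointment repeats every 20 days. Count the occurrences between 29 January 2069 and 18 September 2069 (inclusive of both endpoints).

Occurrences land 20·i days after 24 January 2069 for i = 0, 1, 2, …
29 January 2069 is 5 days after the start; 5 ÷ 20 = 0 remainder 5; since the remainder is 5, round up to i = 1. First occurrence in the window: #2 on 13 February 2069 (1×20 = 20 days in).
18 September 2069 is 237 days after the start; 237 ÷ 20 = 11 remainder 17. Last occurrence in the window: #12 on 1 September 2069.
Occurrences #2 through #12: 11 in total.

11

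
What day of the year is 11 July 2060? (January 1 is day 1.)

Days in months before July: 31 + 29 + 31 + 30 + 31 + 30 = 182.
Plus 11 days into July → day 193.

193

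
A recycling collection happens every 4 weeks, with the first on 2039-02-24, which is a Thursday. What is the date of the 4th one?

The 4th occurrence is 3 intervals after the first: 3 × 28 = 84 days after 2039-02-24.
February has 28 days — 4 days to the end of February leaves 80.
March has 31 days (49 left).
April has 30 days (19 left).
19 days into May → 2039-05-19.

2039-05-19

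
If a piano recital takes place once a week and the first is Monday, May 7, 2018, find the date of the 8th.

The 8th occurrence is 7 intervals after the first: 7 × 7 = 49 days after May 7, 2018.
May has 31 days — 24 days to the end of May leaves 25.
25 days into Jun → Jun 25, 2018.

Jun 25, 2018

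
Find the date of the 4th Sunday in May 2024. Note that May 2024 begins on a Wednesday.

May 2024 begins on a Wednesday, so the first Sunday is May 5 (4 days later).
The 4th Sunday is 3 weeks later: 5 + 21 = 26.

May 26, 2024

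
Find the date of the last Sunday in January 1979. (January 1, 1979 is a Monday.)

January 1979 begins on a Monday, so the first Sunday is January 7 (6 days later).
January 1979 has 31 days. Adding weeks: 7, 14, 21, 28 — the last one ≤ 31 is the 28th.

January 28, 1979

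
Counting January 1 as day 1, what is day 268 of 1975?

Jan has 31 days (268 − 31 = 237 remain).
Feb has 28 days (237 − 28 = 209 remain).
Mar has 31 days (209 − 31 = 178 remain).
Apr has 30 days (178 − 30 = 148 remain).
May has 31 days (148 − 31 = 117 remain).
Jun has 30 days (117 − 30 = 87 remain).
Jul has 31 days (87 − 31 = 56 remain).
Aug has 31 days (56 − 31 = 25 remain).
25 into Sep → Sep 25.

Sep 25, 1975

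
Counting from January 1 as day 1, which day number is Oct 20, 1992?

Days in months before Oct: 31 + 29 + 31 + 30 + 31 + 30 + 31 + 31 + 30 = 274.
Plus 20 days into Oct → day 294.

294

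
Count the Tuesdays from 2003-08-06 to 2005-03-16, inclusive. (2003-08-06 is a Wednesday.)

2003-08-06 is a Wednesday; the first Tuesday on or after it is 2003-08-12 (6 days later).
From 2003-08-12 to 2005-03-16: 141 + 366 + 75 = 582 days (rest of 2003, 2004, to 2005-03-16 in 2005).
582 ÷ 7 = 83 full weeks with remainder 1, so 83 more Tuesdays after the first → 84.

84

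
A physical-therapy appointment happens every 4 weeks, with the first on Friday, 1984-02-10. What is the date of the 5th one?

The 5th occurrence is 4 intervals after the first: 4 × 28 = 112 days after 1984-02-10.
February has 29 days — 19 days to the end of February leaves 93.
March has 31 days (62 left).
April has 30 days (32 left).
May has 31 days (1 left).
1 day into June → 1984-06-01.

1984-06-01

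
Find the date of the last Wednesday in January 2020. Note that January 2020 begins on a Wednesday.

January 2020 begins on a Wednesday, so the first Wednesday is January 1.
January 2020 has 31 days. Adding weeks: 1, 8, 15, 22, 29 — the last one ≤ 31 is the 29th.

January 29, 2020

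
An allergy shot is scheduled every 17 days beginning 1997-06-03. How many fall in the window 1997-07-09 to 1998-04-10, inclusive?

16

Occurrences land 17·i days after 1997-06-03 for i = 0, 1, 2, …
1997-07-09 is 36 days after the start; 36 ÷ 17 = 2 remainder 2; since the remainder is 2, round up to i = 3. First occurrence in the window: #4 on 1997-07-24 (3×17 = 51 days in).
1998-04-10 is 311 days after the start; 311 ÷ 17 = 18 remainder 5. Last occurrence in the window: #19 on 1998-04-05.
Occurrences #4 through #19: 16 in total.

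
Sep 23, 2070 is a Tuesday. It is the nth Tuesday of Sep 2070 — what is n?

4th

Day 23 falls in week ⌈23/7⌉ of the month.
Days 1–7 hold the 1st Tuesday, 8–14 the 2nd, 15–21 the 3rd, 22–28 the 4th, 29–31 the 5th.
23 is in the range for the 4th.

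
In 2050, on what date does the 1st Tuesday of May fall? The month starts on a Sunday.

3 May 2050

May 2050 begins on a Sunday, so the first Tuesday is May 3 (2 days later).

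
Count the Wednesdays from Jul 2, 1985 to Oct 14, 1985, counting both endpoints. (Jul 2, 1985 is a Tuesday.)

Jul 2, 1985 is a Tuesday; the first Wednesday on or after it is Jul 3, 1985 (1 day later).
From Jul 3, 1985 to Oct 14, 1985: 28 + 31 + 30 + 14 = 103 days (rest of Jul, Aug, Sep, Oct).
103 ÷ 7 = 14 full weeks with remainder 5, so 14 more Wednesdays after the first → 15.

15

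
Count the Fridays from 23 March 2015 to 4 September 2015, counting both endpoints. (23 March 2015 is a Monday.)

23 March 2015 is a Monday; the first Friday on or after it is 27 March 2015 (4 days later).
From 27 March 2015 to 4 September 2015: 4 + 30 + 31 + 30 + 31 + 31 + 4 = 161 days (rest of March, April, May, June, July, August, September).
161 ÷ 7 = 23 full weeks with remainder 0, so 23 more Fridays after the first → 24.

24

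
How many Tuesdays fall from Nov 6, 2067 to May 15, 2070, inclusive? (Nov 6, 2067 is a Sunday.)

Nov 6, 2067 is a Sunday; the first Tuesday on or after it is Nov 8, 2067 (2 days later).
From Nov 8, 2067 to May 15, 2070: 53 + 366 + 365 + 135 = 919 days (rest of 2067, 2068, 2069, to May 15, 2070 in 2070).
919 ÷ 7 = 131 full weeks with remainder 2, so 131 more Tuesdays after the first → 132.

132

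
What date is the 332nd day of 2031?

January has 31 days (332 − 31 = 301 remain).
February has 28 days (301 − 28 = 273 remain).
March has 31 days (273 − 31 = 242 remain).
April has 30 days (242 − 30 = 212 remain).
May has 31 days (212 − 31 = 181 remain).
June has 30 days (181 − 30 = 151 remain).
July has 31 days (151 − 31 = 120 remain).
August has 31 days (120 − 31 = 89 remain).
September has 30 days (89 − 30 = 59 remain).
October has 31 days (59 − 31 = 28 remain).
28 into November → November 28.

November 28, 2031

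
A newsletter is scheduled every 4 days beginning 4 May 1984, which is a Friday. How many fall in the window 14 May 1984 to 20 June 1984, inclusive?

9

Occurrences land 4·i days after 4 May 1984 for i = 0, 1, 2, …
14 May 1984 is 10 days after the start; 10 ÷ 4 = 2 remainder 2; since the remainder is 2, round up to i = 3. First occurrence in the window: #4 on 16 May 1984 (3×4 = 12 days in).
20 June 1984 is 47 days after the start; 47 ÷ 4 = 11 remainder 3. Last occurrence in the window: #12 on 17 June 1984.
Occurrences #4 through #12: 9 in total.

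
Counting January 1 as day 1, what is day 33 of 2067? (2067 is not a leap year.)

January has 31 days (33 − 31 = 2 remain).
2 into February → February 2.

2067-02-02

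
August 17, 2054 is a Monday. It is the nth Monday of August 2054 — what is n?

Day 17 falls in week ⌈17/7⌉ of the month.
Days 1–7 hold the 1st Monday, 8–14 the 2nd, 15–21 the 3rd, 22–28 the 4th, 29–31 the 5th.
17 is in the range for the 3rd.

3rd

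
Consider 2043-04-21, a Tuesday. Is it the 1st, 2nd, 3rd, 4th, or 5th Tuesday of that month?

Day 21 falls in week ⌈21/7⌉ of the month.
Days 1–7 hold the 1st Tuesday, 8–14 the 2nd, 15–21 the 3rd, 22–28 the 4th, 29–31 the 5th.
21 is in the range for the 3rd.

3rd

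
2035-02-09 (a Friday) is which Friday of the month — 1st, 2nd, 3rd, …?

2nd

Day 9 falls in week ⌈9/7⌉ of the month.
Days 1–7 hold the 1st Friday, 8–14 the 2nd, 15–21 the 3rd, 22–28 the 4th, 29–31 the 5th.
9 is in the range for the 2nd.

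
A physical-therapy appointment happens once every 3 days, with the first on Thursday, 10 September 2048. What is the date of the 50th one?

The 50th occurrence is 49 intervals after the first: 49 × 3 = 147 days after 10 September 2048.
September has 30 days — 20 days to the end of September leaves 127.
October has 31 days (96 left).
November has 30 days (66 left).
December has 31 days (35 left).
January has 31 days (4 left).
4 days into February → 4 February 2049.

4 February 2049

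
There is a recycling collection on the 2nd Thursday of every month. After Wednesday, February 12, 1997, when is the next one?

February 13, 1997

February 1997 starts on a Saturday; its first Thursday is the 6th, so the 2nd Thursday is the 13th — February 13, 1997.
February 13, 1997 is after February 12, 1997, so that is the next one.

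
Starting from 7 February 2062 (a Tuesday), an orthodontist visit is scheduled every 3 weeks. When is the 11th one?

The 11th occurrence is 10 intervals after the first: 10 × 21 = 210 days after 7 February 2062.
February has 28 days — 21 days to the end of February leaves 189.
March has 31 days (158 left).
April has 30 days (128 left).
May has 31 days (97 left).
June has 30 days (67 left).
July has 31 days (36 left).
August has 31 days (5 left).
5 days into September → 5 September 2062.

5 September 2062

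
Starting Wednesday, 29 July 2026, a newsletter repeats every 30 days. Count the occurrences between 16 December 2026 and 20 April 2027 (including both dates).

Occurrences land 30·i days after 29 July 2026 for i = 0, 1, 2, …
16 December 2026 is 140 days after the start; 140 ÷ 30 = 4 remainder 20; since the remainder is 20, round up to i = 5. First occurrence in the window: #6 on 26 December 2026 (5×30 = 150 days in).
20 April 2027 is 265 days after the start; 265 ÷ 30 = 8 remainder 25. Last occurrence in the window: #9 on 26 March 2027.
Occurrences #6 through #9: 4 in total.

4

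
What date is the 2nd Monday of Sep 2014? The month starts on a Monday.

Sep 8, 2014

Sep 2014 begins on a Monday, so the first Monday is Sep 1.
The 2nd Monday is 1 weeks later: 1 + 7 = 8.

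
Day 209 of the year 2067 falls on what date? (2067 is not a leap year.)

January has 31 days (209 − 31 = 178 remain).
February has 28 days (178 − 28 = 150 remain).
March has 31 days (150 − 31 = 119 remain).
April has 30 days (119 − 30 = 89 remain).
May has 31 days (89 − 31 = 58 remain).
June has 30 days (58 − 30 = 28 remain).
28 into July → July 28.

2067-07-28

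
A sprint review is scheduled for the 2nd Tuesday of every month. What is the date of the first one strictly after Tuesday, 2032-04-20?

2032-05-11

April 2032 starts on a Thursday; its first Tuesday is the 6th, so the 2nd Tuesday is the 13th — 2032-04-13.
That is not after 2032-04-20, so look at May 2032.
May 2032 starts on a Saturday; its first Tuesday is the 4th, so the 2nd Tuesday is the 11th — 2032-05-11.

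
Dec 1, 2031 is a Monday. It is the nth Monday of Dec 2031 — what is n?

1st

Day 1 falls in week ⌈1/7⌉ of the month.
Days 1–7 hold the 1st Monday, 8–14 the 2nd, 15–21 the 3rd, 22–28 the 4th, 29–31 the 5th.
1 is in the range for the 1st.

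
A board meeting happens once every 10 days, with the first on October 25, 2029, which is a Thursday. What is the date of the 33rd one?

September 10, 2030

The 33rd occurrence is 32 intervals after the first: 32 × 10 = 320 days after October 25, 2029.
October has 31 days — 6 days to the end of October leaves 314.
November has 30 days (284 left).
December has 31 days (253 left).
January has 31 days (222 left).
February has 28 days (194 left).
March has 31 days (163 left).
April has 30 days (133 left).
May has 31 days (102 left).
June has 30 days (72 left).
July has 31 days (41 left).
August has 31 days (10 left).
10 days into September → September 10, 2030.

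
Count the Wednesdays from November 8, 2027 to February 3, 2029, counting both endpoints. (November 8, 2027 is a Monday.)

November 8, 2027 is a Monday; the first Wednesday on or after it is November 10, 2027 (2 days later).
From November 10, 2027 to February 3, 2029: 51 + 366 + 34 = 451 days (rest of 2027, 2028, to February 3, 2029 in 2029).
451 ÷ 7 = 64 full weeks with remainder 3, so 64 more Wednesdays after the first → 65.

65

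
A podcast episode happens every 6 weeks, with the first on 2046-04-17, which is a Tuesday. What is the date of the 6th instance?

The 6th occurrence is 5 intervals after the first: 5 × 42 = 210 days after 2046-04-17.
April has 30 days — 13 days to the end of April leaves 197.
May has 31 days (166 left).
June has 30 days (136 left).
July has 31 days (105 left).
August has 31 days (74 left).
September has 30 days (44 left).
October has 31 days (13 left).
13 days into November → 2046-11-13.

2046-11-13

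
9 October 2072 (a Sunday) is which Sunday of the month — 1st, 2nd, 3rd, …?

Day 9 falls in week ⌈9/7⌉ of the month.
Days 1–7 hold the 1st Sunday, 8–14 the 2nd, 15–21 the 3rd, 22–28 the 4th, 29–31 the 5th.
9 is in the range for the 2nd.

2nd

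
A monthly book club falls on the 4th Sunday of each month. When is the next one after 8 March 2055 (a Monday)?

March 2055 starts on a Monday; its first Sunday is the 7th, so the 4th Sunday is the 28th — 28 March 2055.
28 March 2055 is after 8 March 2055, so that is the next one.

28 March 2055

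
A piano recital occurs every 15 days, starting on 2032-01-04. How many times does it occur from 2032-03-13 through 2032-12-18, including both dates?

19

Occurrences land 15·i days after 2032-01-04 for i = 0, 1, 2, …
2032-03-13 is 69 days after the start; 69 ÷ 15 = 4 remainder 9; since the remainder is 9, round up to i = 5. First occurrence in the window: #6 on 2032-03-19 (5×15 = 75 days in).
2032-12-18 is 349 days after the start; 349 ÷ 15 = 23 remainder 4. Last occurrence in the window: #24 on 2032-12-14.
Occurrences #6 through #24: 19 in total.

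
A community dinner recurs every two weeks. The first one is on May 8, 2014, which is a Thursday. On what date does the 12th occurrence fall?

Oct 9, 2014

The 12th occurrence is 11 intervals after the first: 11 × 14 = 154 days after May 8, 2014.
May has 31 days — 23 days to the end of May leaves 131.
Jun has 30 days (101 left).
Jul has 31 days (70 left).
Aug has 31 days (39 left).
Sep has 30 days (9 left).
9 days into Oct → Oct 9, 2014.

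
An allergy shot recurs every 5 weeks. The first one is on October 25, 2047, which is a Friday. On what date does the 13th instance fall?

The 13th occurrence is 12 intervals after the first: 12 × 35 = 420 days after October 25, 2047.
October has 31 days — 6 days to the end of October leaves 414.
From end of October to end of 2047 is 61 days (353 left).
January has 31 days (322 left).
February has 29 days (293 left).
March has 31 days (262 left).
April has 30 days (232 left).
May has 31 days (201 left).
June has 30 days (171 left).
July has 31 days (140 left).
August has 31 days (109 left).
September has 30 days (79 left).
October has 31 days (48 left).
November has 30 days (18 left).
18 days into December → December 18, 2048.

December 18, 2048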